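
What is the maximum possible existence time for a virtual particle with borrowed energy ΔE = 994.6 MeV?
3.309 × 10^-25 s

Using the energy-time uncertainty principle:
ΔEΔt ≥ ℏ/2

For a virtual particle borrowing energy ΔE, the maximum lifetime is:
Δt_max = ℏ/(2ΔE)

Converting energy:
ΔE = 994.6 MeV = 1.594e-10 J

Δt_max = (1.055e-34 J·s) / (2 × 1.594e-10 J)
Δt_max = 3.309e-25 s = 3.309 × 10^-25 s

Virtual particles with higher borrowed energy exist for shorter times.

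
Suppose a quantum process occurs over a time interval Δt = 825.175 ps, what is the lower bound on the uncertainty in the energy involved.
398.832 neV

Using the energy-time uncertainty principle:
ΔEΔt ≥ ℏ/2

The minimum uncertainty in energy is:
ΔE_min = ℏ/(2Δt)
ΔE_min = (1.055e-34 J·s) / (2 × 8.252e-10 s)
ΔE_min = 6.390e-26 J = 398.832 neV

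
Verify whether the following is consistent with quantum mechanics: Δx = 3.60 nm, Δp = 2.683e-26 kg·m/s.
Yes, it satisfies the uncertainty principle.

Calculate the product ΔxΔp:
ΔxΔp = (3.600e-09 m) × (2.683e-26 kg·m/s)
ΔxΔp = 9.659e-35 J·s

Compare to the minimum allowed value ℏ/2:
ℏ/2 = 5.273e-35 J·s

Since ΔxΔp = 9.659e-35 J·s ≥ 5.273e-35 J·s = ℏ/2,
the measurement satisfies the uncertainty principle.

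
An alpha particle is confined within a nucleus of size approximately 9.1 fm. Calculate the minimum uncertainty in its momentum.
5.794 × 10^-21 kg·m/s

Using the Heisenberg uncertainty principle:
ΔxΔp ≥ ℏ/2

With Δx ≈ L = 9.100e-15 m (the confinement size):
Δp_min = ℏ/(2Δx)
Δp_min = (1.055e-34 J·s) / (2 × 9.100e-15 m)
Δp_min = 5.794e-21 kg·m/s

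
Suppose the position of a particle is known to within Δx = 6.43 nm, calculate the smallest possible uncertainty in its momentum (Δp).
8.200 × 10^-27 kg·m/s

Using the Heisenberg uncertainty principle:
ΔxΔp ≥ ℏ/2

The minimum uncertainty in momentum is:
Δp_min = ℏ/(2Δx)
Δp_min = (1.055e-34 J·s) / (2 × 6.430e-09 m)
Δp_min = 8.200e-27 kg·m/s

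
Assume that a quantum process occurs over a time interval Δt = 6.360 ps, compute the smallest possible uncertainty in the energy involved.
51.746 μeV

Using the energy-time uncertainty principle:
ΔEΔt ≥ ℏ/2

The minimum uncertainty in energy is:
ΔE_min = ℏ/(2Δt)
ΔE_min = (1.055e-34 J·s) / (2 × 6.360e-12 s)
ΔE_min = 8.291e-24 J = 51.746 μeV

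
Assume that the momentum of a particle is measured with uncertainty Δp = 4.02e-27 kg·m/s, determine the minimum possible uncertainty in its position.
13.117 nm

Using the Heisenberg uncertainty principle:
ΔxΔp ≥ ℏ/2

The minimum uncertainty in position is:
Δx_min = ℏ/(2Δp)
Δx_min = (1.055e-34 J·s) / (2 × 4.020e-27 kg·m/s)
Δx_min = 1.312e-08 m = 13.117 nm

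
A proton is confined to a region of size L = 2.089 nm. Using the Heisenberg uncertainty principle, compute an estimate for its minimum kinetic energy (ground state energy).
1.189 μeV

Using the uncertainty principle to estimate ground state energy:

1. The position uncertainty is approximately the confinement size:
   Δx ≈ L = 2.089e-09 m

2. From ΔxΔp ≥ ℏ/2, the minimum momentum uncertainty is:
   Δp ≈ ℏ/(2L) = 2.524e-26 kg·m/s

3. The kinetic energy is approximately:
   KE ≈ (Δp)²/(2m) = (2.524e-26)²/(2 × 1.673e-27 kg)
   KE ≈ 1.905e-25 J = 1.189 μeV

This is an order-of-magnitude estimate of the ground state energy.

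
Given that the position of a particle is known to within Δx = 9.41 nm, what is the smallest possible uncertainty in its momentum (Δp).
5.603 × 10^-27 kg·m/s

Using the Heisenberg uncertainty principle:
ΔxΔp ≥ ℏ/2

The minimum uncertainty in momentum is:
Δp_min = ℏ/(2Δx)
Δp_min = (1.055e-34 J·s) / (2 × 9.410e-09 m)
Δp_min = 5.603e-27 kg·m/s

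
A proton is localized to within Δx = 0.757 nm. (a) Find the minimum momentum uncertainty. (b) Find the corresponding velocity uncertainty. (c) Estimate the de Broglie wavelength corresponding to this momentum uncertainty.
(a) Δp_min = 6.965 × 10^-26 kg·m/s
(b) Δv_min = 41.644 m/s
(c) λ_dB = 9.513 nm

Step-by-step:

(a) From the uncertainty principle:
Δp_min = ℏ/(2Δx) = (1.055e-34 J·s)/(2 × 7.570e-10 m) = 6.965e-26 kg·m/s

(b) The velocity uncertainty:
Δv = Δp/m = (6.965e-26 kg·m/s)/(1.673e-27 kg) = 4.164e+01 m/s = 41.644 m/s

(c) The de Broglie wavelength for this momentum:
λ = h/p = (6.626e-34 J·s)/(6.965e-26 kg·m/s) = 9.513e-09 m = 9.513 nm

Note: The de Broglie wavelength is comparable to the localization size, as expected from wave-particle duality.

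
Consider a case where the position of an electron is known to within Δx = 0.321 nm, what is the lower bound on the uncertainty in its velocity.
180.323 km/s

Using the Heisenberg uncertainty principle and Δp = mΔv:
ΔxΔp ≥ ℏ/2
Δx(mΔv) ≥ ℏ/2

The minimum uncertainty in velocity is:
Δv_min = ℏ/(2mΔx)
Δv_min = (1.055e-34 J·s) / (2 × 9.109e-31 kg × 3.210e-10 m)
Δv_min = 1.803e+05 m/s = 180.323 km/s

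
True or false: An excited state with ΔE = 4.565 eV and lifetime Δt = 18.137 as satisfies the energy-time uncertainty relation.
No, it violates the uncertainty relation.

Calculate the product ΔEΔt:
ΔE = 4.565 eV = 7.314e-19 J
ΔEΔt = (7.314e-19 J) × (1.814e-17 s)
ΔEΔt = 1.327e-35 J·s

Compare to the minimum allowed value ℏ/2:
ℏ/2 = 5.273e-35 J·s

Since ΔEΔt = 1.327e-35 J·s < 5.273e-35 J·s = ℏ/2,
this violates the uncertainty relation.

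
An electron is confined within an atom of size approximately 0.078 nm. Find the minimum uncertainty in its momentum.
6.760 × 10^-25 kg·m/s

Using the Heisenberg uncertainty principle:
ΔxΔp ≥ ℏ/2

With Δx ≈ L = 7.800e-11 m (the confinement size):
Δp_min = ℏ/(2Δx)
Δp_min = (1.055e-34 J·s) / (2 × 7.800e-11 m)
Δp_min = 6.760e-25 kg·m/s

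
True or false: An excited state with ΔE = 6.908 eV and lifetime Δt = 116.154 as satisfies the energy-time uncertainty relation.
Yes, it satisfies the uncertainty relation.

Calculate the product ΔEΔt:
ΔE = 6.908 eV = 1.107e-18 J
ΔEΔt = (1.107e-18 J) × (1.162e-16 s)
ΔEΔt = 1.286e-34 J·s

Compare to the minimum allowed value ℏ/2:
ℏ/2 = 5.273e-35 J·s

Since ΔEΔt = 1.286e-34 J·s ≥ 5.273e-35 J·s = ℏ/2,
this satisfies the uncertainty relation.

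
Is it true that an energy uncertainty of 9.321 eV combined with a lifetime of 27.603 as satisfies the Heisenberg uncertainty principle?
No, it violates the uncertainty relation.

Calculate the product ΔEΔt:
ΔE = 9.321 eV = 1.493e-18 J
ΔEΔt = (1.493e-18 J) × (2.760e-17 s)
ΔEΔt = 4.122e-35 J·s

Compare to the minimum allowed value ℏ/2:
ℏ/2 = 5.273e-35 J·s

Since ΔEΔt = 4.122e-35 J·s < 5.273e-35 J·s = ℏ/2,
this violates the uncertainty relation.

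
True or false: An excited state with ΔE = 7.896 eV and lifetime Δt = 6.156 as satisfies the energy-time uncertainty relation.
No, it violates the uncertainty relation.

Calculate the product ΔEΔt:
ΔE = 7.896 eV = 1.265e-18 J
ΔEΔt = (1.265e-18 J) × (6.156e-18 s)
ΔEΔt = 7.788e-36 J·s

Compare to the minimum allowed value ℏ/2:
ℏ/2 = 5.273e-35 J·s

Since ΔEΔt = 7.788e-36 J·s < 5.273e-35 J·s = ℏ/2,
this violates the uncertainty relation.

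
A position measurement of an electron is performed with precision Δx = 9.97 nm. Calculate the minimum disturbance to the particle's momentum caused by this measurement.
5.289 × 10^-27 kg·m/s

The uncertainty principle implies that measuring position disturbs momentum:
ΔxΔp ≥ ℏ/2

When we measure position with precision Δx, we necessarily introduce a momentum uncertainty:
Δp ≥ ℏ/(2Δx)
Δp_min = (1.055e-34 J·s) / (2 × 9.970e-09 m)
Δp_min = 5.289e-27 kg·m/s

The more precisely we measure position, the greater the momentum disturbance.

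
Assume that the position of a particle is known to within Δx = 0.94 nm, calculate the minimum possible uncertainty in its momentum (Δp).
5.609 × 10^-26 kg·m/s

Using the Heisenberg uncertainty principle:
ΔxΔp ≥ ℏ/2

The minimum uncertainty in momentum is:
Δp_min = ℏ/(2Δx)
Δp_min = (1.055e-34 J·s) / (2 × 9.400e-10 m)
Δp_min = 5.609e-26 kg·m/s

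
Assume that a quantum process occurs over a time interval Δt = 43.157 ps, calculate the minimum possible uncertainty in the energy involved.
7.626 μeV

Using the energy-time uncertainty principle:
ΔEΔt ≥ ℏ/2

The minimum uncertainty in energy is:
ΔE_min = ℏ/(2Δt)
ΔE_min = (1.055e-34 J·s) / (2 × 4.316e-11 s)
ΔE_min = 1.222e-24 J = 7.626 μeV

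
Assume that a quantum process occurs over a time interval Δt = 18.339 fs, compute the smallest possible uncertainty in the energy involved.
17.946 meV

Using the energy-time uncertainty principle:
ΔEΔt ≥ ℏ/2

The minimum uncertainty in energy is:
ΔE_min = ℏ/(2Δt)
ΔE_min = (1.055e-34 J·s) / (2 × 1.834e-14 s)
ΔE_min = 2.875e-21 J = 17.946 meV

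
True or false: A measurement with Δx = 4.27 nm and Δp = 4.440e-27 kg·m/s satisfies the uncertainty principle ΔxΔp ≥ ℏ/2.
No, it violates the uncertainty principle (impossible measurement).

Calculate the product ΔxΔp:
ΔxΔp = (4.270e-09 m) × (4.440e-27 kg·m/s)
ΔxΔp = 1.896e-35 J·s

Compare to the minimum allowed value ℏ/2:
ℏ/2 = 5.273e-35 J·s

Since ΔxΔp = 1.896e-35 J·s < 5.273e-35 J·s = ℏ/2,
the measurement violates the uncertainty principle.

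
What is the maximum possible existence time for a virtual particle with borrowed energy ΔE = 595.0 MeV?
5.531 × 10^-25 s

Using the energy-time uncertainty principle:
ΔEΔt ≥ ℏ/2

For a virtual particle borrowing energy ΔE, the maximum lifetime is:
Δt_max = ℏ/(2ΔE)

Converting energy:
ΔE = 595.0 MeV = 9.533e-11 J

Δt_max = (1.055e-34 J·s) / (2 × 9.533e-11 J)
Δt_max = 5.531e-25 s = 5.531 × 10^-25 s

Virtual particles with higher borrowed energy exist for shorter times.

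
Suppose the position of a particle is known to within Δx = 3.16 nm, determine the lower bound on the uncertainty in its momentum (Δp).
1.669 × 10^-26 kg·m/s

Using the Heisenberg uncertainty principle:
ΔxΔp ≥ ℏ/2

The minimum uncertainty in momentum is:
Δp_min = ℏ/(2Δx)
Δp_min = (1.055e-34 J·s) / (2 × 3.160e-09 m)
Δp_min = 1.669e-26 kg·m/s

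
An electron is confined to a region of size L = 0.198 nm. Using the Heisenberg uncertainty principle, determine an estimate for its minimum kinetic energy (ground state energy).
242.959 meV

Using the uncertainty principle to estimate ground state energy:

1. The position uncertainty is approximately the confinement size:
   Δx ≈ L = 1.980e-10 m

2. From ΔxΔp ≥ ℏ/2, the minimum momentum uncertainty is:
   Δp ≈ ℏ/(2L) = 2.663e-25 kg·m/s

3. The kinetic energy is approximately:
   KE ≈ (Δp)²/(2m) = (2.663e-25)²/(2 × 9.109e-31 kg)
   KE ≈ 3.893e-20 J = 242.959 meV

This is an order-of-magnitude estimate of the ground state energy.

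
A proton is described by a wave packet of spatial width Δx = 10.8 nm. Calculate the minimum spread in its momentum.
4.882 × 10^-27 kg·m/s

For a wave packet, the spatial width Δx and momentum spread Δp are related by the uncertainty principle:
ΔxΔp ≥ ℏ/2

The minimum momentum spread is:
Δp_min = ℏ/(2Δx)
Δp_min = (1.055e-34 J·s) / (2 × 1.080e-08 m)
Δp_min = 4.882e-27 kg·m/s

A wave packet cannot have both a well-defined position and well-defined momentum.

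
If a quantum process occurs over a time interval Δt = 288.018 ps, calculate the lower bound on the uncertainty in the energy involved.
1.143 μeV

Using the energy-time uncertainty principle:
ΔEΔt ≥ ℏ/2

The minimum uncertainty in energy is:
ΔE_min = ℏ/(2Δt)
ΔE_min = (1.055e-34 J·s) / (2 × 2.880e-10 s)
ΔE_min = 1.831e-25 J = 1.143 μeV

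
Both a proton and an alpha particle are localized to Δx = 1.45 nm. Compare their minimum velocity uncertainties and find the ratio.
The proton has the larger minimum velocity uncertainty, by a ratio of 4.0.

For both particles, Δp_min = ℏ/(2Δx) = 3.636e-26 kg·m/s (same for both).

The velocity uncertainty is Δv = Δp/m:
- proton: Δv = 3.636e-26 / 1.673e-27 = 2.174e+01 m/s = 21.741 m/s
- alpha particle: Δv = 3.636e-26 / 6.645e-27 = 5.473e+00 m/s = 5.473 m/s

Ratio: 2.174e+01 / 5.473e+00 = 4.0

The lighter particle has larger velocity uncertainty because Δv ∝ 1/m.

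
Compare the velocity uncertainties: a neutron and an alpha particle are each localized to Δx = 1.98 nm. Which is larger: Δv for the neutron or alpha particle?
The neutron has the larger minimum velocity uncertainty, by a ratio of 4.0.

For both particles, Δp_min = ℏ/(2Δx) = 2.663e-26 kg·m/s (same for both).

The velocity uncertainty is Δv = Δp/m:
- neutron: Δv = 2.663e-26 / 1.675e-27 = 1.590e+01 m/s = 15.900 m/s
- alpha particle: Δv = 2.663e-26 / 6.645e-27 = 4.008e+00 m/s = 4.008 m/s

Ratio: 1.590e+01 / 4.008e+00 = 4.0

The lighter particle has larger velocity uncertainty because Δv ∝ 1/m.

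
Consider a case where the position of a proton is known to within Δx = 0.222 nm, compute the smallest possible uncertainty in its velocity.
142.002 m/s

Using the Heisenberg uncertainty principle and Δp = mΔv:
ΔxΔp ≥ ℏ/2
Δx(mΔv) ≥ ℏ/2

The minimum uncertainty in velocity is:
Δv_min = ℏ/(2mΔx)
Δv_min = (1.055e-34 J·s) / (2 × 1.673e-27 kg × 2.220e-10 m)
Δv_min = 1.420e+02 m/s = 142.002 m/s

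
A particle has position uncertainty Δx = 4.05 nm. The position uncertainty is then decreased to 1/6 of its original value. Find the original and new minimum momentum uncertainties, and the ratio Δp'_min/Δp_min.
Original Δp_min = 1.302 × 10^-26 kg·m/s; new Δp'_min = 7.812 × 10^-26 kg·m/s; ratio Δp'_min/Δp_min = 6.

From the uncertainty principle ΔxΔp ≥ ℏ/2, the minimum momentum uncertainty is Δp_min = ℏ/(2Δx).

Original (Δx = 4.05 nm = 4.050e-09 m):
Δp_min = (1.055e-34 J·s)/(2 × 4.050e-09 m) = 1.302e-26 kg·m/s

When Δx → (1/6)Δx:
Δp'_min = ℏ/(2 × (1/6)Δx) = 6 × ℏ/(2Δx) = 6 × Δp_min
Δp'_min = 6 × 1.302e-26 kg·m/s = 7.812e-26 kg·m/s

Since Δp_min ∝ 1/Δx, when Δx is decreased to 1/6 of its original value, Δp_min increases to 6 times its original value.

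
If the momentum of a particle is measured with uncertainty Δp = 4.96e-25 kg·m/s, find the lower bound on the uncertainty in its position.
106.308 pm

Using the Heisenberg uncertainty principle:
ΔxΔp ≥ ℏ/2

The minimum uncertainty in position is:
Δx_min = ℏ/(2Δp)
Δx_min = (1.055e-34 J·s) / (2 × 4.960e-25 kg·m/s)
Δx_min = 1.063e-10 m = 106.308 pm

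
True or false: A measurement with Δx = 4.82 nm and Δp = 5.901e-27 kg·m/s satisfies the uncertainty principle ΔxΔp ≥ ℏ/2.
No, it violates the uncertainty principle (impossible measurement).

Calculate the product ΔxΔp:
ΔxΔp = (4.820e-09 m) × (5.901e-27 kg·m/s)
ΔxΔp = 2.844e-35 J·s

Compare to the minimum allowed value ℏ/2:
ℏ/2 = 5.273e-35 J·s

Since ΔxΔp = 2.844e-35 J·s < 5.273e-35 J·s = ℏ/2,
the measurement violates the uncertainty principle.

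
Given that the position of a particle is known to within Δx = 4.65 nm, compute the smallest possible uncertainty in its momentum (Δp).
1.134 × 10^-26 kg·m/s

Using the Heisenberg uncertainty principle:
ΔxΔp ≥ ℏ/2

The minimum uncertainty in momentum is:
Δp_min = ℏ/(2Δx)
Δp_min = (1.055e-34 J·s) / (2 × 4.650e-09 m)
Δp_min = 1.134e-26 kg·m/s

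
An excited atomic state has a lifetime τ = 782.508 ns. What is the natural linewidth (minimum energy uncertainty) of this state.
420.578 peV

Using the energy-time uncertainty principle:
ΔEΔt ≥ ℏ/2

The lifetime τ represents the time uncertainty Δt.
The natural linewidth (minimum energy uncertainty) is:

ΔE = ℏ/(2τ)
ΔE = (1.055e-34 J·s) / (2 × 7.825e-07 s)
ΔE = 6.738e-29 J = 420.578 peV

This natural linewidth limits the precision of spectroscopic measurements.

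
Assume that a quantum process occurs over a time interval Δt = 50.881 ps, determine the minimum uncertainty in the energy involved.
6.468 μeV

Using the energy-time uncertainty principle:
ΔEΔt ≥ ℏ/2

The minimum uncertainty in energy is:
ΔE_min = ℏ/(2Δt)
ΔE_min = (1.055e-34 J·s) / (2 × 5.088e-11 s)
ΔE_min = 1.036e-24 J = 6.468 μeV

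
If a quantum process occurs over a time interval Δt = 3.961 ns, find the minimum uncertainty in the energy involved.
83.087 neV

Using the energy-time uncertainty principle:
ΔEΔt ≥ ℏ/2

The minimum uncertainty in energy is:
ΔE_min = ℏ/(2Δt)
ΔE_min = (1.055e-34 J·s) / (2 × 3.961e-09 s)
ΔE_min = 1.331e-26 J = 83.087 neV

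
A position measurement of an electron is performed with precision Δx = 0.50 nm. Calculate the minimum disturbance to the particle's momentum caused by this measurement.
1.055 × 10^-25 kg·m/s

The uncertainty principle implies that measuring position disturbs momentum:
ΔxΔp ≥ ℏ/2

When we measure position with precision Δx, we necessarily introduce a momentum uncertainty:
Δp ≥ ℏ/(2Δx)
Δp_min = (1.055e-34 J·s) / (2 × 5.000e-10 m)
Δp_min = 1.055e-25 kg·m/s

The more precisely we measure position, the greater the momentum disturbance.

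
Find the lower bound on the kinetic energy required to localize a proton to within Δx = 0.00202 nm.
1.271 eV

Localizing a particle requires giving it sufficient momentum uncertainty:

1. From uncertainty principle: Δp ≥ ℏ/(2Δx)
   Δp_min = (1.055e-34 J·s) / (2 × 2.020e-12 m)
   Δp_min = 2.610e-23 kg·m/s

2. This momentum uncertainty corresponds to kinetic energy:
   KE ≈ (Δp)²/(2m) = (2.610e-23)²/(2 × 1.673e-27 kg)
   KE = 2.037e-19 J = 1.271 eV

Tighter localization requires more energy.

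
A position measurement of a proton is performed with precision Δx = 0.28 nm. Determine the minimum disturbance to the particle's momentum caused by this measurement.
1.883 × 10^-25 kg·m/s

The uncertainty principle implies that measuring position disturbs momentum:
ΔxΔp ≥ ℏ/2

When we measure position with precision Δx, we necessarily introduce a momentum uncertainty:
Δp ≥ ℏ/(2Δx)
Δp_min = (1.055e-34 J·s) / (2 × 2.800e-10 m)
Δp_min = 1.883e-25 kg·m/s

The more precisely we measure position, the greater the momentum disturbance.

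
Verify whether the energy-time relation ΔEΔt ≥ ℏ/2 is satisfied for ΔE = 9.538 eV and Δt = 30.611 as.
No, it violates the uncertainty relation.

Calculate the product ΔEΔt:
ΔE = 9.538 eV = 1.528e-18 J
ΔEΔt = (1.528e-18 J) × (3.061e-17 s)
ΔEΔt = 4.678e-35 J·s

Compare to the minimum allowed value ℏ/2:
ℏ/2 = 5.273e-35 J·s

Since ΔEΔt = 4.678e-35 J·s < 5.273e-35 J·s = ℏ/2,
this violates the uncertainty relation.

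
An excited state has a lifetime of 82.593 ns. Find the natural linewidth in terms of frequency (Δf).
963.489 kHz

Using the energy-time uncertainty principle and E = hf:
ΔEΔt ≥ ℏ/2
hΔf·Δt ≥ ℏ/2

The minimum frequency uncertainty is:
Δf = ℏ/(2hτ) = 1/(4πτ)
Δf = 1/(4π × 8.259e-08 s)
Δf = 9.635e+05 Hz = 963.489 kHz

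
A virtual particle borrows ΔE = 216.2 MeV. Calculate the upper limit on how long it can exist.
1.522 ys

Using the energy-time uncertainty principle:
ΔEΔt ≥ ℏ/2

For a virtual particle borrowing energy ΔE, the maximum lifetime is:
Δt_max = ℏ/(2ΔE)

Converting energy:
ΔE = 216.2 MeV = 3.464e-11 J

Δt_max = (1.055e-34 J·s) / (2 × 3.464e-11 J)
Δt_max = 1.522e-24 s = 1.522 ys

Virtual particles with higher borrowed energy exist for shorter times.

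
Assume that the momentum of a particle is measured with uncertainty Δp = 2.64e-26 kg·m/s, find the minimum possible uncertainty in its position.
1.997 nm

Using the Heisenberg uncertainty principle:
ΔxΔp ≥ ℏ/2

The minimum uncertainty in position is:
Δx_min = ℏ/(2Δp)
Δx_min = (1.055e-34 J·s) / (2 × 2.640e-26 kg·m/s)
Δx_min = 1.997e-09 m = 1.997 nm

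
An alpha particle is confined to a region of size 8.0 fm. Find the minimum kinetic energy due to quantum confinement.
20.403 keV

Using the uncertainty principle:

1. Position uncertainty: Δx ≈ 8.000e-15 m
2. Minimum momentum uncertainty: Δp = ℏ/(2Δx) = 6.591e-21 kg·m/s
3. Minimum kinetic energy:
   KE = (Δp)²/(2m) = (6.591e-21)²/(2 × 6.645e-27 kg)
   KE = 3.269e-15 J = 20.403 keV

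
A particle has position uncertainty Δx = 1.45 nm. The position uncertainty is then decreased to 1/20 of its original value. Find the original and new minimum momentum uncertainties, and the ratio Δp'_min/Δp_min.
Original Δp_min = 3.636 × 10^-26 kg·m/s; new Δp'_min = 7.273 × 10^-25 kg·m/s; ratio Δp'_min/Δp_min = 20.

From the uncertainty principle ΔxΔp ≥ ℏ/2, the minimum momentum uncertainty is Δp_min = ℏ/(2Δx).

Original (Δx = 1.45 nm = 1.450e-09 m):
Δp_min = (1.055e-34 J·s)/(2 × 1.450e-09 m) = 3.636e-26 kg·m/s

When Δx → (1/20)Δx:
Δp'_min = ℏ/(2 × (1/20)Δx) = 20 × ℏ/(2Δx) = 20 × Δp_min
Δp'_min = 20 × 3.636e-26 kg·m/s = 7.273e-25 kg·m/s

Since Δp_min ∝ 1/Δx, when Δx is decreased to 1/20 of its original value, Δp_min increases to 20 times its original value.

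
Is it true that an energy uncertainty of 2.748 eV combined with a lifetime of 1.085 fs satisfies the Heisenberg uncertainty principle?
Yes, it satisfies the uncertainty relation.

Calculate the product ΔEΔt:
ΔE = 2.748 eV = 4.403e-19 J
ΔEΔt = (4.403e-19 J) × (1.085e-15 s)
ΔEΔt = 4.777e-34 J·s

Compare to the minimum allowed value ℏ/2:
ℏ/2 = 5.273e-35 J·s

Since ΔEΔt = 4.777e-34 J·s ≥ 5.273e-35 J·s = ℏ/2,
this satisfies the uncertainty relation.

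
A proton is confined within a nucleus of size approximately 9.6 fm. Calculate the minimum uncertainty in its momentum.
5.493 × 10^-21 kg·m/s

Using the Heisenberg uncertainty principle:
ΔxΔp ≥ ℏ/2

With Δx ≈ L = 9.600e-15 m (the confinement size):
Δp_min = ℏ/(2Δx)
Δp_min = (1.055e-34 J·s) / (2 × 9.600e-15 m)
Δp_min = 5.493e-21 kg·m/s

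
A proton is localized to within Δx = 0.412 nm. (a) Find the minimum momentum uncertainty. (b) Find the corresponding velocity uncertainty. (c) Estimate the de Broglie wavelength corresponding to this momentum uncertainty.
(a) Δp_min = 1.280 × 10^-25 kg·m/s
(b) Δv_min = 76.516 m/s
(c) λ_dB = 5.177 nm

Step-by-step:

(a) From the uncertainty principle:
Δp_min = ℏ/(2Δx) = (1.055e-34 J·s)/(2 × 4.120e-10 m) = 1.280e-25 kg·m/s

(b) The velocity uncertainty:
Δv = Δp/m = (1.280e-25 kg·m/s)/(1.673e-27 kg) = 7.652e+01 m/s = 76.516 m/s

(c) The de Broglie wavelength for this momentum:
λ = h/p = (6.626e-34 J·s)/(1.280e-25 kg·m/s) = 5.177e-09 m = 5.177 nm

Note: The de Broglie wavelength is comparable to the localization size, as expected from wave-particle duality.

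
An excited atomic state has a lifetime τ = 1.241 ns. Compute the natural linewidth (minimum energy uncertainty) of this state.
265.194 neV

Using the energy-time uncertainty principle:
ΔEΔt ≥ ℏ/2

The lifetime τ represents the time uncertainty Δt.
The natural linewidth (minimum energy uncertainty) is:

ΔE = ℏ/(2τ)
ΔE = (1.055e-34 J·s) / (2 × 1.241e-09 s)
ΔE = 4.249e-26 J = 265.194 neV

This natural linewidth limits the precision of spectroscopic measurements.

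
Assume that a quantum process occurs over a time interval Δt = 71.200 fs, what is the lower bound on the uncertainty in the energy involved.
4.622 meV

Using the energy-time uncertainty principle:
ΔEΔt ≥ ℏ/2

The minimum uncertainty in energy is:
ΔE_min = ℏ/(2Δt)
ΔE_min = (1.055e-34 J·s) / (2 × 7.120e-14 s)
ΔE_min = 7.406e-22 J = 4.622 meV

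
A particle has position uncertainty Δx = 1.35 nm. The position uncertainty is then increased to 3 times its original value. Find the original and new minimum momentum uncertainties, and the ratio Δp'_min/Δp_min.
Original Δp_min = 3.906 × 10^-26 kg·m/s; new Δp'_min = 1.302 × 10^-26 kg·m/s; ratio Δp'_min/Δp_min = 1/3.

From the uncertainty principle ΔxΔp ≥ ℏ/2, the minimum momentum uncertainty is Δp_min = ℏ/(2Δx).

Original (Δx = 1.35 nm = 1.350e-09 m):
Δp_min = (1.055e-34 J·s)/(2 × 1.350e-09 m) = 3.906e-26 kg·m/s

When Δx → 3Δx:
Δp'_min = ℏ/(2 × 3Δx) = (1/3) × ℏ/(2Δx) = (1/3) × Δp_min
Δp'_min = 1/3 × 3.906e-26 kg·m/s = 1.302e-26 kg·m/s

Since Δp_min ∝ 1/Δx, when Δx is increased to 3 times its original value, Δp_min decreases to 1/3 of its original value.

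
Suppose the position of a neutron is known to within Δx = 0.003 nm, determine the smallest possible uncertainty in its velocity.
10.494 km/s

Using the Heisenberg uncertainty principle and Δp = mΔv:
ΔxΔp ≥ ℏ/2
Δx(mΔv) ≥ ℏ/2

The minimum uncertainty in velocity is:
Δv_min = ℏ/(2mΔx)
Δv_min = (1.055e-34 J·s) / (2 × 1.675e-27 kg × 3.000e-12 m)
Δv_min = 1.049e+04 m/s = 10.494 km/s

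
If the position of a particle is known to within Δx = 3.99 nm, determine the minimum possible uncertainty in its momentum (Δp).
1.322 × 10^-26 kg·m/s

Using the Heisenberg uncertainty principle:
ΔxΔp ≥ ℏ/2

The minimum uncertainty in momentum is:
Δp_min = ℏ/(2Δx)
Δp_min = (1.055e-34 J·s) / (2 × 3.990e-09 m)
Δp_min = 1.322e-26 kg·m/s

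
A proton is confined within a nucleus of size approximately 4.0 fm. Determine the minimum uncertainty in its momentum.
1.318 × 10^-20 kg·m/s

Using the Heisenberg uncertainty principle:
ΔxΔp ≥ ℏ/2

With Δx ≈ L = 4.000e-15 m (the confinement size):
Δp_min = ℏ/(2Δx)
Δp_min = (1.055e-34 J·s) / (2 × 4.000e-15 m)
Δp_min = 1.318e-20 kg·m/s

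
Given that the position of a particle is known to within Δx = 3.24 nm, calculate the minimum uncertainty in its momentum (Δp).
1.627 × 10^-26 kg·m/s

Using the Heisenberg uncertainty principle:
ΔxΔp ≥ ℏ/2

The minimum uncertainty in momentum is:
Δp_min = ℏ/(2Δx)
Δp_min = (1.055e-34 J·s) / (2 × 3.240e-09 m)
Δp_min = 1.627e-26 kg·m/s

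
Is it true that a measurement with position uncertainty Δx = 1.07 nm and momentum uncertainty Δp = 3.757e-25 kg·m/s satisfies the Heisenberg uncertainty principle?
Yes, it satisfies the uncertainty principle.

Calculate the product ΔxΔp:
ΔxΔp = (1.070e-09 m) × (3.757e-25 kg·m/s)
ΔxΔp = 4.020e-34 J·s

Compare to the minimum allowed value ℏ/2:
ℏ/2 = 5.273e-35 J·s

Since ΔxΔp = 4.020e-34 J·s ≥ 5.273e-35 J·s = ℏ/2,
the measurement satisfies the uncertainty principle.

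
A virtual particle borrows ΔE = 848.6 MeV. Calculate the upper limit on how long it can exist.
3.878 × 10^-25 s

Using the energy-time uncertainty principle:
ΔEΔt ≥ ℏ/2

For a virtual particle borrowing energy ΔE, the maximum lifetime is:
Δt_max = ℏ/(2ΔE)

Converting energy:
ΔE = 848.6 MeV = 1.360e-10 J

Δt_max = (1.055e-34 J·s) / (2 × 1.360e-10 J)
Δt_max = 3.878e-25 s = 3.878 × 10^-25 s

Virtual particles with higher borrowed energy exist for shorter times.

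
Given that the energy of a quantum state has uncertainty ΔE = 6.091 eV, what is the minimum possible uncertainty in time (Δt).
54.032 as

Using the energy-time uncertainty principle:
ΔEΔt ≥ ℏ/2

The minimum uncertainty in time is:
Δt_min = ℏ/(2ΔE)
Δt_min = (1.055e-34 J·s) / (2 × 9.759e-19 J)
Δt_min = 5.403e-17 s = 54.032 as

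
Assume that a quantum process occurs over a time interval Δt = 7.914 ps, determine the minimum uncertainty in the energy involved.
41.585 μeV

Using the energy-time uncertainty principle:
ΔEΔt ≥ ℏ/2

The minimum uncertainty in energy is:
ΔE_min = ℏ/(2Δt)
ΔE_min = (1.055e-34 J·s) / (2 × 7.914e-12 s)
ΔE_min = 6.663e-24 J = 41.585 μeV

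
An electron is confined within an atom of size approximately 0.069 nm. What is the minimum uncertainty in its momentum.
7.642 × 10^-25 kg·m/s

Using the Heisenberg uncertainty principle:
ΔxΔp ≥ ℏ/2

With Δx ≈ L = 6.900e-11 m (the confinement size):
Δp_min = ℏ/(2Δx)
Δp_min = (1.055e-34 J·s) / (2 × 6.900e-11 m)
Δp_min = 7.642e-25 kg·m/s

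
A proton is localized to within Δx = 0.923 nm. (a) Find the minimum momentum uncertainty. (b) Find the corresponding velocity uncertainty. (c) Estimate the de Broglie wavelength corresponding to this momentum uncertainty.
(a) Δp_min = 5.713 × 10^-26 kg·m/s
(b) Δv_min = 34.154 m/s
(c) λ_dB = 11.599 nm

Step-by-step:

(a) From the uncertainty principle:
Δp_min = ℏ/(2Δx) = (1.055e-34 J·s)/(2 × 9.230e-10 m) = 5.713e-26 kg·m/s

(b) The velocity uncertainty:
Δv = Δp/m = (5.713e-26 kg·m/s)/(1.673e-27 kg) = 3.415e+01 m/s = 34.154 m/s

(c) The de Broglie wavelength for this momentum:
λ = h/p = (6.626e-34 J·s)/(5.713e-26 kg·m/s) = 1.160e-08 m = 11.599 nm

Note: The de Broglie wavelength is comparable to the localization size, as expected from wave-particle duality.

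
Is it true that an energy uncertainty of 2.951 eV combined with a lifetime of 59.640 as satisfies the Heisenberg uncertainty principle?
No, it violates the uncertainty relation.

Calculate the product ΔEΔt:
ΔE = 2.951 eV = 4.728e-19 J
ΔEΔt = (4.728e-19 J) × (5.964e-17 s)
ΔEΔt = 2.820e-35 J·s

Compare to the minimum allowed value ℏ/2:
ℏ/2 = 5.273e-35 J·s

Since ΔEΔt = 2.820e-35 J·s < 5.273e-35 J·s = ℏ/2,
this violates the uncertainty relation.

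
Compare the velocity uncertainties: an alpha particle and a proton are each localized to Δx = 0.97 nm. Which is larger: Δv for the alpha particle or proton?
The proton has the larger minimum velocity uncertainty, by a ratio of 4.0.

For both particles, Δp_min = ℏ/(2Δx) = 5.436e-26 kg·m/s (same for both).

The velocity uncertainty is Δv = Δp/m:
- alpha particle: Δv = 5.436e-26 / 6.645e-27 = 8.181e+00 m/s = 8.181 m/s
- proton: Δv = 5.436e-26 / 1.673e-27 = 3.250e+01 m/s = 32.499 m/s

Ratio: 3.250e+01 / 8.181e+00 = 4.0

The lighter particle has larger velocity uncertainty because Δv ∝ 1/m.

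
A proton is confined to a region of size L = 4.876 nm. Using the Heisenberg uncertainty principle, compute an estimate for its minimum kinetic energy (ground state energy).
218.186 neV

Using the uncertainty principle to estimate ground state energy:

1. The position uncertainty is approximately the confinement size:
   Δx ≈ L = 4.876e-09 m

2. From ΔxΔp ≥ ℏ/2, the minimum momentum uncertainty is:
   Δp ≈ ℏ/(2L) = 1.081e-26 kg·m/s

3. The kinetic energy is approximately:
   KE ≈ (Δp)²/(2m) = (1.081e-26)²/(2 × 1.673e-27 kg)
   KE ≈ 3.496e-26 J = 218.186 neV

This is an order-of-magnitude estimate of the ground state energy.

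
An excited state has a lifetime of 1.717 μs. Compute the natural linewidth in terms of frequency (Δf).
46.347 kHz

Using the energy-time uncertainty principle and E = hf:
ΔEΔt ≥ ℏ/2
hΔf·Δt ≥ ℏ/2

The minimum frequency uncertainty is:
Δf = ℏ/(2hτ) = 1/(4πτ)
Δf = 1/(4π × 1.717e-06 s)
Δf = 4.635e+04 Hz = 46.347 kHz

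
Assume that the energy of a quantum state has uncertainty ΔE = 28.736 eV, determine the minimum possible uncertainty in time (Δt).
11.453 as

Using the energy-time uncertainty principle:
ΔEΔt ≥ ℏ/2

The minimum uncertainty in time is:
Δt_min = ℏ/(2ΔE)
Δt_min = (1.055e-34 J·s) / (2 × 4.604e-18 J)
Δt_min = 1.145e-17 s = 11.453 as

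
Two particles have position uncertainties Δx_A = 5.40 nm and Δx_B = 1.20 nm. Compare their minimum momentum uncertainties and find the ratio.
Particle B has the larger minimum momentum uncertainty, by a factor of 4.50.

For each particle, the minimum momentum uncertainty is Δp_min = ℏ/(2Δx):

Particle A: Δp_A = ℏ/(2×5.400e-09 m) = 9.765e-27 kg·m/s
Particle B: Δp_B = ℏ/(2×1.200e-09 m) = 4.394e-26 kg·m/s

Ratio: Δp_B/Δp_A = 4.50

Since Δp_min ∝ 1/Δx, the particle with smaller position uncertainty (B) has larger momentum uncertainty.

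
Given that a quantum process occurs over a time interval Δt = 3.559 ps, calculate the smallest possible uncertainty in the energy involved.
92.471 μeV

Using the energy-time uncertainty principle:
ΔEΔt ≥ ℏ/2

The minimum uncertainty in energy is:
ΔE_min = ℏ/(2Δt)
ΔE_min = (1.055e-34 J·s) / (2 × 3.559e-12 s)
ΔE_min = 1.482e-23 J = 92.471 μeV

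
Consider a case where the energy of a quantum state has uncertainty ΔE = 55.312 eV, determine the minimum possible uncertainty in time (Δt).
5.950 as

Using the energy-time uncertainty principle:
ΔEΔt ≥ ℏ/2

The minimum uncertainty in time is:
Δt_min = ℏ/(2ΔE)
Δt_min = (1.055e-34 J·s) / (2 × 8.862e-18 J)
Δt_min = 5.950e-18 s = 5.950 as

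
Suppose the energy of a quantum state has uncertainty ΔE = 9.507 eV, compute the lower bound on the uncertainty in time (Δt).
34.617 as

Using the energy-time uncertainty principle:
ΔEΔt ≥ ℏ/2

The minimum uncertainty in time is:
Δt_min = ℏ/(2ΔE)
Δt_min = (1.055e-34 J·s) / (2 × 1.523e-18 J)
Δt_min = 3.462e-17 s = 34.617 as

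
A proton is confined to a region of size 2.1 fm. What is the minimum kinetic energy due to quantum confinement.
1.176 MeV

Using the uncertainty principle:

1. Position uncertainty: Δx ≈ 2.100e-15 m
2. Minimum momentum uncertainty: Δp = ℏ/(2Δx) = 2.511e-20 kg·m/s
3. Minimum kinetic energy:
   KE = (Δp)²/(2m) = (2.511e-20)²/(2 × 1.673e-27 kg)
   KE = 1.885e-13 J = 1.176 MeV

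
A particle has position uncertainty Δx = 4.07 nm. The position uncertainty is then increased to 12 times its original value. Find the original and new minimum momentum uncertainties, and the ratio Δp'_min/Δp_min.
Original Δp_min = 1.296 × 10^-26 kg·m/s; new Δp'_min = 1.080 × 10^-27 kg·m/s; ratio Δp'_min/Δp_min = 1/12.

From the uncertainty principle ΔxΔp ≥ ℏ/2, the minimum momentum uncertainty is Δp_min = ℏ/(2Δx).

Original (Δx = 4.07 nm = 4.070e-09 m):
Δp_min = (1.055e-34 J·s)/(2 × 4.070e-09 m) = 1.296e-26 kg·m/s

When Δx → 12Δx:
Δp'_min = ℏ/(2 × 12Δx) = (1/12) × ℏ/(2Δx) = (1/12) × Δp_min
Δp'_min = 1/12 × 1.296e-26 kg·m/s = 1.080e-27 kg·m/s

Since Δp_min ∝ 1/Δx, when Δx is increased to 12 times its original value, Δp_min decreases to 1/12 of its original value.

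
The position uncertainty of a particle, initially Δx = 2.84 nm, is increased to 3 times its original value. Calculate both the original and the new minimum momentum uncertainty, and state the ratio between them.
Original Δp_min = 1.857 × 10^-26 kg·m/s; new Δp'_min = 6.189 × 10^-27 kg·m/s; ratio Δp'_min/Δp_min = 1/3.

From the uncertainty principle ΔxΔp ≥ ℏ/2, the minimum momentum uncertainty is Δp_min = ℏ/(2Δx).

Original (Δx = 2.84 nm = 2.840e-09 m):
Δp_min = (1.055e-34 J·s)/(2 × 2.840e-09 m) = 1.857e-26 kg·m/s

When Δx → 3Δx:
Δp'_min = ℏ/(2 × 3Δx) = (1/3) × ℏ/(2Δx) = (1/3) × Δp_min
Δp'_min = 1/3 × 1.857e-26 kg·m/s = 6.189e-27 kg·m/s

Since Δp_min ∝ 1/Δx, when Δx is increased to 3 times its original value, Δp_min decreases to 1/3 of its original value.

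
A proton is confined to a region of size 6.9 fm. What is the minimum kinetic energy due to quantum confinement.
108.957 keV

Using the uncertainty principle:

1. Position uncertainty: Δx ≈ 6.900e-15 m
2. Minimum momentum uncertainty: Δp = ℏ/(2Δx) = 7.642e-21 kg·m/s
3. Minimum kinetic energy:
   KE = (Δp)²/(2m) = (7.642e-21)²/(2 × 1.673e-27 kg)
   KE = 1.746e-14 J = 108.957 keV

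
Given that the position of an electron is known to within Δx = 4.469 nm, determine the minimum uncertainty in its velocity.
12.952 km/s

Using the Heisenberg uncertainty principle and Δp = mΔv:
ΔxΔp ≥ ℏ/2
Δx(mΔv) ≥ ℏ/2

The minimum uncertainty in velocity is:
Δv_min = ℏ/(2mΔx)
Δv_min = (1.055e-34 J·s) / (2 × 9.109e-31 kg × 4.469e-09 m)
Δv_min = 1.295e+04 m/s = 12.952 km/s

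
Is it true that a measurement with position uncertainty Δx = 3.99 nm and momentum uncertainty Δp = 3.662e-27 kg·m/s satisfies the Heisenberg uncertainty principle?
No, it violates the uncertainty principle (impossible measurement).

Calculate the product ΔxΔp:
ΔxΔp = (3.990e-09 m) × (3.662e-27 kg·m/s)
ΔxΔp = 1.461e-35 J·s

Compare to the minimum allowed value ℏ/2:
ℏ/2 = 5.273e-35 J·s

Since ΔxΔp = 1.461e-35 J·s < 5.273e-35 J·s = ℏ/2,
the measurement violates the uncertainty principle.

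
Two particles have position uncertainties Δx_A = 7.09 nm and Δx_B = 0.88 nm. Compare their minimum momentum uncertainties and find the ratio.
Particle B has the larger minimum momentum uncertainty, by a factor of 8.06.

For each particle, the minimum momentum uncertainty is Δp_min = ℏ/(2Δx):

Particle A: Δp_A = ℏ/(2×7.090e-09 m) = 7.437e-27 kg·m/s
Particle B: Δp_B = ℏ/(2×8.800e-10 m) = 5.992e-26 kg·m/s

Ratio: Δp_B/Δp_A = 8.06

Since Δp_min ∝ 1/Δx, the particle with smaller position uncertainty (B) has larger momentum uncertainty.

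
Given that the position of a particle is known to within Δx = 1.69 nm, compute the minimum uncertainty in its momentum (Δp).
3.120 × 10^-26 kg·m/s

Using the Heisenberg uncertainty principle:
ΔxΔp ≥ ℏ/2

The minimum uncertainty in momentum is:
Δp_min = ℏ/(2Δx)
Δp_min = (1.055e-34 J·s) / (2 × 1.690e-09 m)
Δp_min = 3.120e-26 kg·m/s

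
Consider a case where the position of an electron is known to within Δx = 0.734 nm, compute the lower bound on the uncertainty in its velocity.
78.861 km/s

Using the Heisenberg uncertainty principle and Δp = mΔv:
ΔxΔp ≥ ℏ/2
Δx(mΔv) ≥ ℏ/2

The minimum uncertainty in velocity is:
Δv_min = ℏ/(2mΔx)
Δv_min = (1.055e-34 J·s) / (2 × 9.109e-31 kg × 7.340e-10 m)
Δv_min = 7.886e+04 m/s = 78.861 km/s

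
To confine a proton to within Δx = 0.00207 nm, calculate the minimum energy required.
1.211 eV

Localizing a particle requires giving it sufficient momentum uncertainty:

1. From uncertainty principle: Δp ≥ ℏ/(2Δx)
   Δp_min = (1.055e-34 J·s) / (2 × 2.070e-12 m)
   Δp_min = 2.547e-23 kg·m/s

2. This momentum uncertainty corresponds to kinetic energy:
   KE ≈ (Δp)²/(2m) = (2.547e-23)²/(2 × 1.673e-27 kg)
   KE = 1.940e-19 J = 1.211 eV

Tighter localization requires more energy.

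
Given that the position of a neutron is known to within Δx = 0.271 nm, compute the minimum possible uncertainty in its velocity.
116.166 m/s

Using the Heisenberg uncertainty principle and Δp = mΔv:
ΔxΔp ≥ ℏ/2
Δx(mΔv) ≥ ℏ/2

The minimum uncertainty in velocity is:
Δv_min = ℏ/(2mΔx)
Δv_min = (1.055e-34 J·s) / (2 × 1.675e-27 kg × 2.710e-10 m)
Δv_min = 1.162e+02 m/s = 116.166 m/s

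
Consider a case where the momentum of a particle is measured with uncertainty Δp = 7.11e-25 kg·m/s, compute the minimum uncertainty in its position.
74.161 pm

Using the Heisenberg uncertainty principle:
ΔxΔp ≥ ℏ/2

The minimum uncertainty in position is:
Δx_min = ℏ/(2Δp)
Δx_min = (1.055e-34 J·s) / (2 × 7.110e-25 kg·m/s)
Δx_min = 7.416e-11 m = 74.161 pm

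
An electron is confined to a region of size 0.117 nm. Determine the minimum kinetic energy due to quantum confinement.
695.811 meV

Using the uncertainty principle:

1. Position uncertainty: Δx ≈ 1.170e-10 m
2. Minimum momentum uncertainty: Δp = ℏ/(2Δx) = 4.507e-25 kg·m/s
3. Minimum kinetic energy:
   KE = (Δp)²/(2m) = (4.507e-25)²/(2 × 9.109e-31 kg)
   KE = 1.115e-19 J = 695.811 meV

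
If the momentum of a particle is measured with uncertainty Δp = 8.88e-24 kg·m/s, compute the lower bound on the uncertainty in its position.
5.938 pm

Using the Heisenberg uncertainty principle:
ΔxΔp ≥ ℏ/2

The minimum uncertainty in position is:
Δx_min = ℏ/(2Δp)
Δx_min = (1.055e-34 J·s) / (2 × 8.880e-24 kg·m/s)
Δx_min = 5.938e-12 m = 5.938 pm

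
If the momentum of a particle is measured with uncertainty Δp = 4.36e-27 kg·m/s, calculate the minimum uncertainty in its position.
12.094 nm

Using the Heisenberg uncertainty principle:
ΔxΔp ≥ ℏ/2

The minimum uncertainty in position is:
Δx_min = ℏ/(2Δp)
Δx_min = (1.055e-34 J·s) / (2 × 4.360e-27 kg·m/s)
Δx_min = 1.209e-08 m = 12.094 nm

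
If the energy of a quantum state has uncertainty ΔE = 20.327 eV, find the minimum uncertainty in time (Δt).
16.191 as

Using the energy-time uncertainty principle:
ΔEΔt ≥ ℏ/2

The minimum uncertainty in time is:
Δt_min = ℏ/(2ΔE)
Δt_min = (1.055e-34 J·s) / (2 × 3.257e-18 J)
Δt_min = 1.619e-17 s = 16.191 as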